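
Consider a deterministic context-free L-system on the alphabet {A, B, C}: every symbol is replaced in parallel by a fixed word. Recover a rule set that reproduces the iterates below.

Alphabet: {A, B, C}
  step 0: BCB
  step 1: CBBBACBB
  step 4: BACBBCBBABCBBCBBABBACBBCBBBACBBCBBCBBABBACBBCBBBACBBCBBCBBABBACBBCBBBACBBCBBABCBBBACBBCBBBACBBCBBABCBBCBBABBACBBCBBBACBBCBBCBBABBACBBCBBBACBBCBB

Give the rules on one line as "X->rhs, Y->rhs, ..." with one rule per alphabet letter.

A->AB, B->CBB, C->BA

  step 0 ⇒ step 1: BCB ⇒ CBB·BA·CBB
    B ↦ CBB
    C ↦ BA
    A ↦ AB  (constrained at step 1)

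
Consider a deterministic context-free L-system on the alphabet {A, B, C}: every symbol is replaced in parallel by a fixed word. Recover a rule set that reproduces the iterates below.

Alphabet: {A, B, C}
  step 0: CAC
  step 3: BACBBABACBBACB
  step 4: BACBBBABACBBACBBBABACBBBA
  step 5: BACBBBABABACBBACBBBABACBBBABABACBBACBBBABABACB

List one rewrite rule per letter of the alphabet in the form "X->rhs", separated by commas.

  step 4 ⇒ step 5: BACBBBABACBBACBBBABACBBBA ⇒ BA·CB·B·BA·BA·BA·CB·BA·CB·B·BA·BA·CB·B·BA·BA·BA·CB·BA·CB·B·BA·BA·BA·CB
    A ↦ CB
    B ↦ BA
    C ↦ B

A->CB, B->BA, C->B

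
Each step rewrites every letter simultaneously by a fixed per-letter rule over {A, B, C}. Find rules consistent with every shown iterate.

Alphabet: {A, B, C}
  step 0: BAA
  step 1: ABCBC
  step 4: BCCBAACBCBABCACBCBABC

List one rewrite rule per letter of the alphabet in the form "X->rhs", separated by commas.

  step 0 ⇒ step 1: BAA ⇒ A·BC·BC
    A ↦ BC
    B ↦ A
    C ↦ CB  (constrained at step 1)

A->BC, B->A, C->CB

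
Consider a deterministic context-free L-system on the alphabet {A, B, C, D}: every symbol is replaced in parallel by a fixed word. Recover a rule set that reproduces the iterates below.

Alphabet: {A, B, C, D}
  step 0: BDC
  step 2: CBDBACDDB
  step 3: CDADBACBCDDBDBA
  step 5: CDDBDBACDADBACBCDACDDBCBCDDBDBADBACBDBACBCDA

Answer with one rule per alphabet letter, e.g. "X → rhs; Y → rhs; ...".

A->CB, B->A, C->CD, D->DB

  step 2 ⇒ step 3: CBDBACDDB ⇒ CD·A·DB·A·CB·CD·DB·DB·A
    A ↦ CB
    B ↦ A
    C ↦ CD
    D ↦ DB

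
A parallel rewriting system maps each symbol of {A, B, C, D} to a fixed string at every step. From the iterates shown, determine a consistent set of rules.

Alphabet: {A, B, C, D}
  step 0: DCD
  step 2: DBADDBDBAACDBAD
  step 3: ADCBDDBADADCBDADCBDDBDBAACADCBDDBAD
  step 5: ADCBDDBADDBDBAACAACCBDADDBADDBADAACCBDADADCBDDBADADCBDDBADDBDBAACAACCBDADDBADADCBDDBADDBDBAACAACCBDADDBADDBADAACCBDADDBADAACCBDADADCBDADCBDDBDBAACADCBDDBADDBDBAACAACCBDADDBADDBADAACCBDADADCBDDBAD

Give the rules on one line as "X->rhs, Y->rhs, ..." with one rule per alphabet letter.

  step 2 ⇒ step 3: DBADDBDBAACDBAD ⇒ AD·CBD·DB·AD·AD·CBD·AD·CBD·DB·DB·AAC·AD·CBD·DB·AD
    A ↦ DB
    B ↦ CBD
    C ↦ AAC
    D ↦ AD

A->DB, B->CBD, C->AAC, D->AD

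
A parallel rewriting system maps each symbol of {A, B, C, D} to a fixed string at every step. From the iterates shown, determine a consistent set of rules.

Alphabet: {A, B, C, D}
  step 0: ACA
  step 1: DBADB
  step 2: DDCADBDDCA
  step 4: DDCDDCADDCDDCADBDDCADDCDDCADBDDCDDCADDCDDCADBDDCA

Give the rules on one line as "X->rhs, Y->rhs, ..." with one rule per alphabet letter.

A->DB, B->A, C->A, D->DDC

  step 1 ⇒ step 2: DBADB ⇒ DDC·A·DB·DDC·A
    A ↦ DB
    B ↦ A
    D ↦ DDC
  step 0 ⇒ step 1: ACA ⇒ DB·A·DB
    C ↦ A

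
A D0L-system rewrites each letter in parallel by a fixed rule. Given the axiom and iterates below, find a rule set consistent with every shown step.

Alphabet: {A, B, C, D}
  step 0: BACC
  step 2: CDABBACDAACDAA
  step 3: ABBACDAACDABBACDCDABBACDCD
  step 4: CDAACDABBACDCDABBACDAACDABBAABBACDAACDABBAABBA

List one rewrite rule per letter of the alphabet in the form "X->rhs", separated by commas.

  step 3 ⇒ step 4: ABBACDAACDABBACDCDABBACDCD ⇒ CD·A·A·CD·ABB·A·CD·CD·ABB·A·CD·A·A·CD·ABB·A·ABB·A·CD·A·A·CD·ABB·A·ABB·A
    A ↦ CD
    B ↦ A
    C ↦ ABB
    D ↦ A

A->CD, B->A, C->ABB, D->A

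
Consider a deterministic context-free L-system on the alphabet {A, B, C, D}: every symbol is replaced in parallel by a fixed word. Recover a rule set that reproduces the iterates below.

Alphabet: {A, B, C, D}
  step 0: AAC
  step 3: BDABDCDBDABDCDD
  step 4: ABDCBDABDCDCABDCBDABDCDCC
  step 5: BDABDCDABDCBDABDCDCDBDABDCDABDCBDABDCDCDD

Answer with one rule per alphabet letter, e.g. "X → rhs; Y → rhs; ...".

A->BD, B->ABD, C->D, D->C

  step 4 ⇒ step 5: ABDCBDABDCDCABDCBDABDCDCC ⇒ BD·ABD·C·D·ABD·C·BD·ABD·C·D·C·D·BD·ABD·C·D·ABD·C·BD·ABD·C·D·C·D·D
    A ↦ BD
    B ↦ ABD
    C ↦ D
    D ↦ C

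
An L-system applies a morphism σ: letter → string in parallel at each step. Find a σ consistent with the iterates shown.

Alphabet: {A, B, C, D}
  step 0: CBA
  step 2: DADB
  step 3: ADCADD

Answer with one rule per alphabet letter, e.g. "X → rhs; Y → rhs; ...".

A->C, B->D, C->B, D->AD

  step 2 ⇒ step 3: DADB ⇒ AD·C·AD·D
    A ↦ C
    B ↦ D
    D ↦ AD
    C ↦ B  (constrained at step 0)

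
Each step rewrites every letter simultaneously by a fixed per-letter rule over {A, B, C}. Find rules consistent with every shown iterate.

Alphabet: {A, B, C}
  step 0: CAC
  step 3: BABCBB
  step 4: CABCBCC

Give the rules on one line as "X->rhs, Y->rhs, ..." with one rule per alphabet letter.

A->AB, B->C, C->B

  step 3 ⇒ step 4: BABCBB ⇒ C·AB·C·B·C·C
    A ↦ AB
    B ↦ C
    C ↦ B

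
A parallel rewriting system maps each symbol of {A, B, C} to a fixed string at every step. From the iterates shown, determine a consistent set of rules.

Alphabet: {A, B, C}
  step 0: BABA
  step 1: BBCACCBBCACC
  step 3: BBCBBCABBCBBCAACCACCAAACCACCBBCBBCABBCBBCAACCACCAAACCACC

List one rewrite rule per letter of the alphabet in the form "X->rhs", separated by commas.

A->ACC, B->BBC, C->A

  step 0 ⇒ step 1: BABA ⇒ BBC·ACC·BBC·ACC
    A ↦ ACC
    B ↦ BBC
    C ↦ A  (constrained at step 1)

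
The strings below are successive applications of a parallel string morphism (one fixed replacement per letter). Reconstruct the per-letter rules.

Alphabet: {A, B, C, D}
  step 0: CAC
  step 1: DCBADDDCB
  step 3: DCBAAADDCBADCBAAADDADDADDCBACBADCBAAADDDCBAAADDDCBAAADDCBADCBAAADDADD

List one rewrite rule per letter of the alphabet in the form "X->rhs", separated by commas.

A->ADD, B->AA, C->DCB, D->CBA

  step 0 ⇒ step 1: CAC ⇒ DCB·ADD·DCB
    A ↦ ADD
    C ↦ DCB
    B ↦ AA  (constrained at step 1)
    D ↦ CBA  (constrained at step 1)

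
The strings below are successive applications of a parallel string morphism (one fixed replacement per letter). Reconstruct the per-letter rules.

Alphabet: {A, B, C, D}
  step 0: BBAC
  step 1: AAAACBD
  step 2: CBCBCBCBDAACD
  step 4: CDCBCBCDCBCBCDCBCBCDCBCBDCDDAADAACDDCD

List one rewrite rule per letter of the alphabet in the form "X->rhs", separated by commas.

A->CB, B->AA, C->D, D->CD

  step 1 ⇒ step 2: AAAACBD ⇒ CB·CB·CB·CB·D·AA·CD
    A ↦ CB
    B ↦ AA
    C ↦ D
    D ↦ CD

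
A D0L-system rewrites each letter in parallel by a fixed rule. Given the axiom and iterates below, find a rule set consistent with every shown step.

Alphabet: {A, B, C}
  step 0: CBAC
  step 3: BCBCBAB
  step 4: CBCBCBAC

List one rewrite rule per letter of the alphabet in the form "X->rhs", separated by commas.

A->BA, B->C, C->B

  step 3 ⇒ step 4: BCBCBAB ⇒ C·B·C·B·C·BA·C
    A ↦ BA
    B ↦ C
    C ↦ B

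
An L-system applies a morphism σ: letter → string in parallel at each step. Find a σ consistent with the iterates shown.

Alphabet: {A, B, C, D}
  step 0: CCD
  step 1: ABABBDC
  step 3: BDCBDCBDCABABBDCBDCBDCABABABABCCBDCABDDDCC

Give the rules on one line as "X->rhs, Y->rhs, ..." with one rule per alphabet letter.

A->DDD, B->CC, C->AB, D->BDC

  step 0 ⇒ step 1: CCD ⇒ AB·AB·BDC
    C ↦ AB
    D ↦ BDC
    A ↦ DDD  (constrained at step 1)
    B ↦ CC  (constrained at step 1)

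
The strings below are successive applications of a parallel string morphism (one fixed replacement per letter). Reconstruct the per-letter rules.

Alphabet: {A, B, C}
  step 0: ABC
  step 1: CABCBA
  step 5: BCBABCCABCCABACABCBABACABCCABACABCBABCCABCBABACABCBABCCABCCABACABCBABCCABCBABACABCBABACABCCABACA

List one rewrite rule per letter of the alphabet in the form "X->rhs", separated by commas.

A->CA, B->BC, C->BA

  step 0 ⇒ step 1: ABC ⇒ CA·BC·BA
    A ↦ CA
    B ↦ BC
    C ↦ BA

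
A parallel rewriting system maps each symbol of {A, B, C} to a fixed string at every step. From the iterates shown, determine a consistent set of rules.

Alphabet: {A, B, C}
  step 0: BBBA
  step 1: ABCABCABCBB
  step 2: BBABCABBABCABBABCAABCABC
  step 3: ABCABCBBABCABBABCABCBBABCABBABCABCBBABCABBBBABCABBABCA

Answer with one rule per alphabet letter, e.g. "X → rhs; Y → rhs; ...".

A->BB, B->ABC, C->A

  step 2 ⇒ step 3: BBABCABBABCABBABCAABCABC ⇒ ABC·ABC·BB·ABC·A·BB·ABC·ABC·BB·ABC·A·BB·ABC·ABC·BB·ABC·A·BB·BB·ABC·A·BB·ABC·A
    A ↦ BB
    B ↦ ABC
    C ↦ A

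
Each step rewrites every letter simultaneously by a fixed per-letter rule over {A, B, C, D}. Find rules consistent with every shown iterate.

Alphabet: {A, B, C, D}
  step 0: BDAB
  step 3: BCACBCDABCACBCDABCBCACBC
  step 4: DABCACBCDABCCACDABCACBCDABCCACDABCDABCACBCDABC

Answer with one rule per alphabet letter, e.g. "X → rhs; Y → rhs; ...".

A->AC, B->DA, C->BC, D->C

  step 3 ⇒ step 4: BCACBCDABCACBCDABCBCACBC ⇒ DA·BC·AC·BC·DA·BC·C·AC·DA·BC·AC·BC·DA·BC·C·AC·DA·BC·DA·BC·AC·BC·DA·BC
    A ↦ AC
    B ↦ DA
    C ↦ BC
    D ↦ C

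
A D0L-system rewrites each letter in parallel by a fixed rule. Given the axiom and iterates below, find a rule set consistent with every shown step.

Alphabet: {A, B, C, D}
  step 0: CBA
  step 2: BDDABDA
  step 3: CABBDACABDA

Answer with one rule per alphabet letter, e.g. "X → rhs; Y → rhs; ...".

A->DA, B->CA, C->D, D->B

  step 2 ⇒ step 3: BDDABDA ⇒ CA·B·B·DA·CA·B·DA
    A ↦ DA
    B ↦ CA
    D ↦ B
    C ↦ D  (constrained at step 0)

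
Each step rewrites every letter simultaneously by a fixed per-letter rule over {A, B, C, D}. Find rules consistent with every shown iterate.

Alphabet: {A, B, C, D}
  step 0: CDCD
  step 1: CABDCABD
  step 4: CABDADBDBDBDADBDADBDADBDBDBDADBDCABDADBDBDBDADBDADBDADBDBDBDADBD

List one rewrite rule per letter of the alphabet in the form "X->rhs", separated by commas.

A->BD, B->AD, C->CA, D->BD

  step 0 ⇒ step 1: CDCD ⇒ CA·BD·CA·BD
    C ↦ CA
    D ↦ BD
    A ↦ BD  (constrained at step 1)
    B ↦ AD  (constrained at step 1)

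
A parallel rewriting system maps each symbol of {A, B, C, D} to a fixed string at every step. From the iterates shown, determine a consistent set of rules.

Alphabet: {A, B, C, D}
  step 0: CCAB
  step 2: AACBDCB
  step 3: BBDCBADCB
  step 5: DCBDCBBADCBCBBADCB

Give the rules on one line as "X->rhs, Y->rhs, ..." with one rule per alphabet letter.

  step 2 ⇒ step 3: AACBDCB ⇒ B·B·D·CB·A·D·CB
    A ↦ B
    B ↦ CB
    C ↦ D
    D ↦ A

A->B, B->CB, C->D, D->A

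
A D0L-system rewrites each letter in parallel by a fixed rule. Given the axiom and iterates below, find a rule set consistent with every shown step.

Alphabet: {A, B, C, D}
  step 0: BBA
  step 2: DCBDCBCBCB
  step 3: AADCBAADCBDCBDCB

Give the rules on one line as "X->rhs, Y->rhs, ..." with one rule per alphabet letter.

  step 2 ⇒ step 3: DCBDCBCBCB ⇒ AA·D·CB·AA·D·CB·D·CB·D·CB
    B ↦ CB
    C ↦ D
    D ↦ AA
    A ↦ BB  (constrained at step 0)

A->BB, B->CB, C->D, D->AA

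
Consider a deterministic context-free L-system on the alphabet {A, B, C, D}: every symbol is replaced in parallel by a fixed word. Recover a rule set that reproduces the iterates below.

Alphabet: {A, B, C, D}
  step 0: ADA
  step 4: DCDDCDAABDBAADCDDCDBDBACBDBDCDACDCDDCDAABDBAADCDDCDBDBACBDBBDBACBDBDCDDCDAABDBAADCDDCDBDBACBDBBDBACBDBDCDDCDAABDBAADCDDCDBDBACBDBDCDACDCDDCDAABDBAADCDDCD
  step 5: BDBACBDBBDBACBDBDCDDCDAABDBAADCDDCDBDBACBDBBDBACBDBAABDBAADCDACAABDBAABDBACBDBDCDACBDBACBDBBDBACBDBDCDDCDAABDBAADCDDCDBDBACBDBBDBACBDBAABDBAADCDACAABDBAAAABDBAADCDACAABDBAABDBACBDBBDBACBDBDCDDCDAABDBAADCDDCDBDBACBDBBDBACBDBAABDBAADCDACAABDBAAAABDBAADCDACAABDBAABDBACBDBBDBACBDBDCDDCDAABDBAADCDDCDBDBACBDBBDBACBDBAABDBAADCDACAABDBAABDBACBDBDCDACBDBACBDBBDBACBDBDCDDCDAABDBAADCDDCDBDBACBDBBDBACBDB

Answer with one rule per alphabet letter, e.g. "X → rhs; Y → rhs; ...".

  step 4 ⇒ step 5: DCDDCDAABDBAADCDDCDBDBACBDBDCDACDCDDCDAABDBAADCDDCDBDBACBDBBDBACBDBDCDDCDAABDBAADCDDCDBDBACBDBBDBACBDBDCDDCDAABDBAADCDDCDBDBACBDBDCDACDCDDCDAABDBAADCDDCD ⇒ BDB·AC·BDB·BDB·AC·BDB·DCD·DCD·AA·BDB·AA·DCD·DCD·BDB·AC·BDB·BDB·AC·BDB·AA·BDB·AA·DCD·AC·AA·BDB·AA·BDB·AC·BDB·DCD·AC·BDB·AC·BDB·BDB·AC·BDB·DCD·DCD·AA·BDB·AA·DCD·DCD·BDB·AC·BDB·BDB·AC·BDB·AA·BDB·AA·DCD·AC·AA·BDB·AA·AA·BDB·AA·DCD·AC·AA·BDB·AA·BDB·AC·BDB·BDB·AC·BDB·DCD·DCD·AA·BDB·AA·DCD·DCD·BDB·AC·BDB·BDB·AC·BDB·AA·BDB·AA·DCD·AC·AA·BDB·AA·AA·BDB·AA·DCD·AC·AA·BDB·AA·BDB·AC·BDB·BDB·AC·BDB·DCD·DCD·AA·BDB·AA·DCD·DCD·BDB·AC·BDB·BDB·AC·BDB·AA·BDB·AA·DCD·AC·AA·BDB·AA·BDB·AC·BDB·DCD·AC·BDB·AC·BDB·BDB·AC·BDB·DCD·DCD·AA·BDB·AA·DCD·DCD·BDB·AC·BDB·BDB·AC·BDB
    A ↦ DCD
    B ↦ AA
    C ↦ AC
    D ↦ BDB

A->DCD, B->AA, C->AC, D->BDB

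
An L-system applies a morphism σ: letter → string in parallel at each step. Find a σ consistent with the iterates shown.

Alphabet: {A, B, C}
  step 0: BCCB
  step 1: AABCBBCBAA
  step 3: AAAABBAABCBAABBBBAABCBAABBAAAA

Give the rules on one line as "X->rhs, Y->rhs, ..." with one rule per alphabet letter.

A->B, B->AA, C->BCB

  step 0 ⇒ step 1: BCCB ⇒ AA·BCB·BCB·AA
    B ↦ AA
    C ↦ BCB
    A ↦ B  (constrained at step 1)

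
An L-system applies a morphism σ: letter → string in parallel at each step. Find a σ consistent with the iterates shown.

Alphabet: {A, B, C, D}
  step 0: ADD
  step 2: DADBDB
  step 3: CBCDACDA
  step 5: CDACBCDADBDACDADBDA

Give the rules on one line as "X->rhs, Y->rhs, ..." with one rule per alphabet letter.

A->B, B->DA, C->DB, D->C

  step 2 ⇒ step 3: DADBDB ⇒ C·B·C·DA·C·DA
    A ↦ B
    B ↦ DA
    D ↦ C
    C ↦ DB  (constrained at step 3)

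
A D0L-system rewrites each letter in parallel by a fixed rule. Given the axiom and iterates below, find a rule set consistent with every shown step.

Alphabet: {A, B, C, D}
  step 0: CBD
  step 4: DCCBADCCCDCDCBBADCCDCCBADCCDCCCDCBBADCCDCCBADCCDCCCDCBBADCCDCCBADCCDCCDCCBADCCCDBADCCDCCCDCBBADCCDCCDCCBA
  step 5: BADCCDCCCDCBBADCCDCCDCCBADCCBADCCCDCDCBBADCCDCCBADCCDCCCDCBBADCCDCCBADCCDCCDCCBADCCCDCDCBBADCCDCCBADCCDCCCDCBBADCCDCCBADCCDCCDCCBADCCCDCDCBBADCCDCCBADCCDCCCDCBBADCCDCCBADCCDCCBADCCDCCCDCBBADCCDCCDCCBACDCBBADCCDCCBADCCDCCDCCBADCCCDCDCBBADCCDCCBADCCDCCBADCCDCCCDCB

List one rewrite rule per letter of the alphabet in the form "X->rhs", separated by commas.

A->CB, B->CD, C->DCC, D->BA

  step 4 ⇒ step 5: DCCBADCCCDCDCBBADCCDCCBADCCDCCCDCBBADCCDCCBADCCDCCCDCBBADCCDCCBADCCDCCDCCBADCCCDBADCCDCCCDCBBADCCDCCDCCBA ⇒ BA·DCC·DCC·CD·CB·BA·DCC·DCC·DCC·BA·DCC·BA·DCC·CD·CD·CB·BA·DCC·DCC·BA·DCC·DCC·CD·CB·BA·DCC·DCC·BA·DCC·DCC·DCC·BA·DCC·CD·CD·CB·BA·DCC·DCC·BA·DCC·DCC·CD·CB·BA·DCC·DCC·BA·DCC·DCC·DCC·BA·DCC·CD·CD·CB·BA·DCC·DCC·BA·DCC·DCC·CD·CB·BA·DCC·DCC·BA·DCC·DCC·BA·DCC·DCC·CD·CB·BA·DCC·DCC·DCC·BA·CD·CB·BA·DCC·DCC·BA·DCC·DCC·DCC·BA·DCC·CD·CD·CB·BA·DCC·DCC·BA·DCC·DCC·BA·DCC·DCC·CD·CB
    A ↦ CB
    B ↦ CD
    C ↦ DCC
    D ↦ BA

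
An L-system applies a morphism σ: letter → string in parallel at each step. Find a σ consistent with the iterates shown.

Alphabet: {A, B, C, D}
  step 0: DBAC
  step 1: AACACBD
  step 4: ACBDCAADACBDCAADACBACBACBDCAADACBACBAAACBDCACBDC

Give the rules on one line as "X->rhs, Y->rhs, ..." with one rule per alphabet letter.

  step 0 ⇒ step 1: DBAC ⇒ AA·C·ACB·D
    A ↦ ACB
    B ↦ C
    C ↦ D
    D ↦ AA

A->ACB, B->C, C->D, D->AA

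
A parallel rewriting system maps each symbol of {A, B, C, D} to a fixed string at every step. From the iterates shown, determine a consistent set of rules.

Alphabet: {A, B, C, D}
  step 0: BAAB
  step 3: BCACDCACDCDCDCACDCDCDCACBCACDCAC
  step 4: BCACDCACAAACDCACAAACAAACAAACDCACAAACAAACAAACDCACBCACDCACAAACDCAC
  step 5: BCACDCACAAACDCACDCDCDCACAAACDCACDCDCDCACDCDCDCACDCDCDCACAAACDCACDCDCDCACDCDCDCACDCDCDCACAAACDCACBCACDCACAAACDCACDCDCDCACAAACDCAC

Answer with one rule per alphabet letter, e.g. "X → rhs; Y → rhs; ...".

  step 4 ⇒ step 5: BCACDCACAAACDCACAAACAAACAAACDCACAAACAAACAAACDCACBCACDCACAAACDCAC ⇒ BC·AC·DC·AC·AA·AC·DC·AC·DC·DC·DC·AC·AA·AC·DC·AC·DC·DC·DC·AC·DC·DC·DC·AC·DC·DC·DC·AC·AA·AC·DC·AC·DC·DC·DC·AC·DC·DC·DC·AC·DC·DC·DC·AC·AA·AC·DC·AC·BC·AC·DC·AC·AA·AC·DC·AC·DC·DC·DC·AC·AA·AC·DC·AC
    A ↦ DC
    B ↦ BC
    C ↦ AC
    D ↦ AA

A->DC, B->BC, C->AC, D->AA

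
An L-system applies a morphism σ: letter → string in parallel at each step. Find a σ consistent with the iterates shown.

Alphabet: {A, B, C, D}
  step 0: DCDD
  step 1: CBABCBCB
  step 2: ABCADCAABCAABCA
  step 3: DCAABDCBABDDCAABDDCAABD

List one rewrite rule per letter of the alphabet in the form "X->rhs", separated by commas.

  step 2 ⇒ step 3: ABCADCAABCAABCA ⇒ D·CA·AB·D·CB·AB·D·D·CA·AB·D·D·CA·AB·D
    A ↦ D
    B ↦ CA
    C ↦ AB
    D ↦ CB

A->D, B->CA, C->AB, D->CB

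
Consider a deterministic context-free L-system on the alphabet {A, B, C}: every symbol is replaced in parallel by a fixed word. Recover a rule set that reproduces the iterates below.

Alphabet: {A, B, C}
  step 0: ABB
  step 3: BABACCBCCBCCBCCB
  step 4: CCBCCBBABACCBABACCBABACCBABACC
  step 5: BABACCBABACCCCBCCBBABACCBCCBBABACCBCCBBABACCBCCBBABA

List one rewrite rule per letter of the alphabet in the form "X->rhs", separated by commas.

A->B, B->CC, C->BA

  step 4 ⇒ step 5: CCBCCBBABACCBABACCBABACCBABACC ⇒ BA·BA·CC·BA·BA·CC·CC·B·CC·B·BA·BA·CC·B·CC·B·BA·BA·CC·B·CC·B·BA·BA·CC·B·CC·B·BA·BA
    A ↦ B
    B ↦ CC
    C ↦ BA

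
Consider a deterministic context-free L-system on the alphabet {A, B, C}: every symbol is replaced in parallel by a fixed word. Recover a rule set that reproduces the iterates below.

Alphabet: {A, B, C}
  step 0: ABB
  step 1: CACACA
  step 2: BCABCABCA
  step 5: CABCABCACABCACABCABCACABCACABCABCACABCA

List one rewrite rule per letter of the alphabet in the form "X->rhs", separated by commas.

A->CA, B->CA, C->B

  step 1 ⇒ step 2: CACACA ⇒ B·CA·B·CA·B·CA
    A ↦ CA
    C ↦ B
  step 0 ⇒ step 1: ABB ⇒ CA·CA·CA
    B ↦ CA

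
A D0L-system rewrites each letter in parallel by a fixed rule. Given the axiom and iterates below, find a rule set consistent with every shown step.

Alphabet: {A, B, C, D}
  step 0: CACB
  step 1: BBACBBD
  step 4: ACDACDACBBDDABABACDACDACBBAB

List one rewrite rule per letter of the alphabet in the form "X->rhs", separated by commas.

  step 0 ⇒ step 1: CACB ⇒ BB·AC·BB·D
    A ↦ AC
    B ↦ D
    C ↦ BB
    D ↦ AB  (constrained at step 1)

A->AC, B->D, C->BB, D->AB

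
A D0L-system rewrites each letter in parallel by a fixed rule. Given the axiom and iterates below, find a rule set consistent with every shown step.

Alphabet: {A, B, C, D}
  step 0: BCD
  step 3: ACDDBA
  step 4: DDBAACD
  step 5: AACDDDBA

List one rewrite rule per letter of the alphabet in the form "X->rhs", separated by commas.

  step 4 ⇒ step 5: DDBAACD ⇒ A·A·C·D·D·DB·A
    A ↦ D
    B ↦ C
    C ↦ DB
    D ↦ A

A->D, B->C, C->DB, D->A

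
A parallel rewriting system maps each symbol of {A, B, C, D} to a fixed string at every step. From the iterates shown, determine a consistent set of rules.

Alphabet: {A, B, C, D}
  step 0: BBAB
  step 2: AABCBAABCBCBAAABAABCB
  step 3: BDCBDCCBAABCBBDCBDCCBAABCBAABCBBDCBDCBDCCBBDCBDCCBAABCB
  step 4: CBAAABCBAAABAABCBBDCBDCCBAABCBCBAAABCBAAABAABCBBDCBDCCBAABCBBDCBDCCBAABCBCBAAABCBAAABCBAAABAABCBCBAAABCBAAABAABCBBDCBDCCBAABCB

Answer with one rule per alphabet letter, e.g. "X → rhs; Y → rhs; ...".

A->BDC, B->CB, C->AAB, D->A

  step 3 ⇒ step 4: BDCBDCCBAABCBBDCBDCCBAABCBAABCBBDCBDCBDCCBBDCBDCCBAABCB ⇒ CB·A·AAB·CB·A·AAB·AAB·CB·BDC·BDC·CB·AAB·CB·CB·A·AAB·CB·A·AAB·AAB·CB·BDC·BDC·CB·AAB·CB·BDC·BDC·CB·AAB·CB·CB·A·AAB·CB·A·AAB·CB·A·AAB·AAB·CB·CB·A·AAB·CB·A·AAB·AAB·CB·BDC·BDC·CB·AAB·CB
    A ↦ BDC
    B ↦ CB
    C ↦ AAB
    D ↦ A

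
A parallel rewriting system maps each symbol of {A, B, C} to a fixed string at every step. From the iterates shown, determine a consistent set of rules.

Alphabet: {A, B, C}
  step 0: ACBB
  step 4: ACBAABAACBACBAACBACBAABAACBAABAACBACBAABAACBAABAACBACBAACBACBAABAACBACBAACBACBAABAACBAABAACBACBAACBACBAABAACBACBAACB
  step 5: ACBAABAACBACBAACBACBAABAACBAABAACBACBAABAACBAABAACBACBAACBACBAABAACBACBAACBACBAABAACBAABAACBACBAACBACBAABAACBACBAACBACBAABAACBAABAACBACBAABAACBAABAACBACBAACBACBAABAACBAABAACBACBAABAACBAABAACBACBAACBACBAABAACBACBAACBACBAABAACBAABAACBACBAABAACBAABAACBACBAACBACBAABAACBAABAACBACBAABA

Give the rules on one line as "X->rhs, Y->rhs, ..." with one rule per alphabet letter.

  step 4 ⇒ step 5: ACBAABAACBACBAACBACBAABAACBAABAACBACBAABAACBAABAACBACBAACBACBAABAACBACBAACBACBAABAACBAABAACBACBAACBACBAABAACBACBAACB ⇒ ACB·AAB·A·ACB·ACB·A·ACB·ACB·AAB·A·ACB·AAB·A·ACB·ACB·AAB·A·ACB·AAB·A·ACB·ACB·A·ACB·ACB·AAB·A·ACB·ACB·A·ACB·ACB·AAB·A·ACB·AAB·A·ACB·ACB·A·ACB·ACB·AAB·A·ACB·ACB·A·ACB·ACB·AAB·A·ACB·AAB·A·ACB·ACB·AAB·A·ACB·AAB·A·ACB·ACB·A·ACB·ACB·AAB·A·ACB·AAB·A·ACB·ACB·AAB·A·ACB·AAB·A·ACB·ACB·A·ACB·ACB·AAB·A·ACB·ACB·A·ACB·ACB·AAB·A·ACB·AAB·A·ACB·ACB·AAB·A·ACB·AAB·A·ACB·ACB·A·ACB·ACB·AAB·A·ACB·AAB·A·ACB·ACB·AAB·A
    A ↦ ACB
    B ↦ A
    C ↦ AAB

A->ACB, B->A, C->AAB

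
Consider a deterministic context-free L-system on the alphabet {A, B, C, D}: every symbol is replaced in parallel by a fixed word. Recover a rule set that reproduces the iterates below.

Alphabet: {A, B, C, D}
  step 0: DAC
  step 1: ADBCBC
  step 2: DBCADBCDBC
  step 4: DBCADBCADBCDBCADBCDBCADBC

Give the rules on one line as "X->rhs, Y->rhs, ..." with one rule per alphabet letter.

  step 1 ⇒ step 2: ADBCBC ⇒ DBC·A·D·BC·D·BC
    A ↦ DBC
    B ↦ D
    C ↦ BC
    D ↦ A

A->DBC, B->D, C->BC, D->A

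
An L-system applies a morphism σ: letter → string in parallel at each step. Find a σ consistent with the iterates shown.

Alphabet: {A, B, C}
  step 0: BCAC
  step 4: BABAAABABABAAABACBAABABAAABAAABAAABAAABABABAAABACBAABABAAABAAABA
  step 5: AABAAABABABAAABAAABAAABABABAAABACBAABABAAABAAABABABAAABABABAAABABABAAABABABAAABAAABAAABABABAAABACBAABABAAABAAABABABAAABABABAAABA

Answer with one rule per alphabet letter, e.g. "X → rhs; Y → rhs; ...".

  step 4 ⇒ step 5: BABAAABABABAAABACBAABABAAABAAABAAABAAABABABAAABACBAABABAAABAAABA ⇒ AA·BA·AA·BA·BA·BA·AA·BA·AA·BA·AA·BA·BA·BA·AA·BA·CB·AA·BA·BA·AA·BA·AA·BA·BA·BA·AA·BA·BA·BA·AA·BA·BA·BA·AA·BA·BA·BA·AA·BA·AA·BA·AA·BA·BA·BA·AA·BA·CB·AA·BA·BA·AA·BA·AA·BA·BA·BA·AA·BA·BA·BA·AA·BA
    A ↦ BA
    B ↦ AA
    C ↦ CB

A->BA, B->AA, C->CB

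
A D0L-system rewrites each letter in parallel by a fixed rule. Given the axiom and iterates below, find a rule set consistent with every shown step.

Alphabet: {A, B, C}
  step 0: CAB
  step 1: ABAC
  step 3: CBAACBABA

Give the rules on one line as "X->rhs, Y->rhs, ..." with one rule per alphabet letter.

A->BA, B->C, C->A

  step 0 ⇒ step 1: CAB ⇒ A·BA·C
    A ↦ BA
    B ↦ C
    C ↦ A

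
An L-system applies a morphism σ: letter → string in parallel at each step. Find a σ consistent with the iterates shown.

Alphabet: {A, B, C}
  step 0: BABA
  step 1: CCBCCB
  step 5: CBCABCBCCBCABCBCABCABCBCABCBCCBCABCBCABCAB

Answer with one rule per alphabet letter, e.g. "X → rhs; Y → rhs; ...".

A->CB, B->C, C->AB

  step 0 ⇒ step 1: BABA ⇒ C·CB·C·CB
    A ↦ CB
    B ↦ C
    C ↦ AB  (constrained at step 1)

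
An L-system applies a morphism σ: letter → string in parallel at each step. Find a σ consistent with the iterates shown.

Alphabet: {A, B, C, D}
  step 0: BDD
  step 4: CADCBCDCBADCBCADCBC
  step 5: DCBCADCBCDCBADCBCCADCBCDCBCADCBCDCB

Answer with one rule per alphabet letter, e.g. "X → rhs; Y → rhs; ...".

  step 4 ⇒ step 5: CADCBCDCBADCBCADCBC ⇒ DCB·C·A·DCB·C·DCB·A·DCB·C·C·A·DCB·C·DCB·C·A·DCB·C·DCB
    A ↦ C
    B ↦ C
    C ↦ DCB
    D ↦ A

A->C, B->C, C->DCB, D->A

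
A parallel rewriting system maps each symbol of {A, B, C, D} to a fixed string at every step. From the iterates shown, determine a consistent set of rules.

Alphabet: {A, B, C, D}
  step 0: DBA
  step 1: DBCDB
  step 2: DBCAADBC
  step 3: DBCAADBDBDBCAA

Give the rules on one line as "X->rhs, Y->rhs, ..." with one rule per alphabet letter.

  step 2 ⇒ step 3: DBCAADBC ⇒ DB·C·AA·DB·DB·DB·C·AA
    A ↦ DB
    B ↦ C
    C ↦ AA
    D ↦ DB

A->DB, B->C, C->AA, D->DB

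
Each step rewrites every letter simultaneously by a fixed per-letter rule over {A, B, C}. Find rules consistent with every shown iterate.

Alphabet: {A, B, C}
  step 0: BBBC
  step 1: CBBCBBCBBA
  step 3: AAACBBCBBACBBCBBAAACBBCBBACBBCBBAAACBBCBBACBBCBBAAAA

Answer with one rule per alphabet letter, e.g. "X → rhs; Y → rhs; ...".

A->AA, B->CBB, C->A

  step 0 ⇒ step 1: BBBC ⇒ CBB·CBB·CBB·A
    B ↦ CBB
    C ↦ A
    A ↦ AA  (constrained at step 1)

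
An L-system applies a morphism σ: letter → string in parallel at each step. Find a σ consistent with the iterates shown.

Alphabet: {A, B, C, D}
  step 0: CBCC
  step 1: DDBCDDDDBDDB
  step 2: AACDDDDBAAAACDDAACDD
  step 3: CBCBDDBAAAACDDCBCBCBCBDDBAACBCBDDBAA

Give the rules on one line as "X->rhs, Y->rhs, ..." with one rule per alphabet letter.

  step 2 ⇒ step 3: AACDDDDBAAAACDDAACDD ⇒ CB·CB·DDB·A·A·A·A·CDD·CB·CB·CB·CB·DDB·A·A·CB·CB·DDB·A·A
    A ↦ CB
    B ↦ CDD
    C ↦ DDB
    D ↦ A

A->CB, B->CDD, C->DDB, D->A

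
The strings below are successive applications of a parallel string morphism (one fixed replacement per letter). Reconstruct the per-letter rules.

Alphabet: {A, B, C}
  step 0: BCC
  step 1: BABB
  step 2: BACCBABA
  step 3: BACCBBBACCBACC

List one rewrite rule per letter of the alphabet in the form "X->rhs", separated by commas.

A->CC, B->BA, C->B

  step 2 ⇒ step 3: BACCBABA ⇒ BA·CC·B·B·BA·CC·BA·CC
    A ↦ CC
    B ↦ BA
    C ↦ B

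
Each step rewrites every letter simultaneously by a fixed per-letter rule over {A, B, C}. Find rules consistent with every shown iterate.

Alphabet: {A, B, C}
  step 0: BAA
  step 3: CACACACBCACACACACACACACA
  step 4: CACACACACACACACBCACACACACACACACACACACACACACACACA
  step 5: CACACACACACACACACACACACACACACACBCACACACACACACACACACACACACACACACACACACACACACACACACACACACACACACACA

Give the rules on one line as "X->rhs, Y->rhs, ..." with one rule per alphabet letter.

  step 4 ⇒ step 5: CACACACACACACACBCACACACACACACACACACACACACACACACA ⇒ CA·CA·CA·CA·CA·CA·CA·CA·CA·CA·CA·CA·CA·CA·CA·CB·CA·CA·CA·CA·CA·CA·CA·CA·CA·CA·CA·CA·CA·CA·CA·CA·CA·CA·CA·CA·CA·CA·CA·CA·CA·CA·CA·CA·CA·CA·CA·CA
    A ↦ CA
    B ↦ CB
    C ↦ CA

A->CA, B->CB, C->CA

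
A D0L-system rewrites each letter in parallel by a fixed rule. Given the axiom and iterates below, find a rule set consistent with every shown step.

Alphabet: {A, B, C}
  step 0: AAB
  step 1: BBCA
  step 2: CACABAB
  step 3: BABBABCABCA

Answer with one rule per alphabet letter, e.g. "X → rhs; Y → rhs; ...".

  step 2 ⇒ step 3: CACABAB ⇒ BA·B·BA·B·CA·B·CA
    A ↦ B
    B ↦ CA
    C ↦ BA

A->B, B->CA, C->BA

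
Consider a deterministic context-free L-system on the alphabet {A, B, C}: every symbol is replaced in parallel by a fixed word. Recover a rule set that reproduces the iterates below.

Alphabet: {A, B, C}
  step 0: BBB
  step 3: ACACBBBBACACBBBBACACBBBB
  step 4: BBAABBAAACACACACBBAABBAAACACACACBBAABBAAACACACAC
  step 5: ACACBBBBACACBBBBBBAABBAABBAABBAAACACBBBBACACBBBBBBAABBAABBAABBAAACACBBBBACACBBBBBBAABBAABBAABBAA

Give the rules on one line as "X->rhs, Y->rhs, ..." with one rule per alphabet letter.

  step 4 ⇒ step 5: BBAABBAAACACACACBBAABBAAACACACACBBAABBAAACACACAC ⇒ AC·AC·BB·BB·AC·AC·BB·BB·BB·AA·BB·AA·BB·AA·BB·AA·AC·AC·BB·BB·AC·AC·BB·BB·BB·AA·BB·AA·BB·AA·BB·AA·AC·AC·BB·BB·AC·AC·BB·BB·BB·AA·BB·AA·BB·AA·BB·AA
    A ↦ BB
    B ↦ AC
    C ↦ AA

A->BB, B->AC, C->AA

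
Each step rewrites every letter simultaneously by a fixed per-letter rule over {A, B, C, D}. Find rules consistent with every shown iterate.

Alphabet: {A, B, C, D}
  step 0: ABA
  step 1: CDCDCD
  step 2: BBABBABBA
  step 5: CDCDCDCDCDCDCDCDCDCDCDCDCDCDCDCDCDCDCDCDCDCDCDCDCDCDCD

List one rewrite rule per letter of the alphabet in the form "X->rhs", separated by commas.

A->CD, B->CD, C->BB, D->A

  step 1 ⇒ step 2: CDCDCD ⇒ BB·A·BB·A·BB·A
    C ↦ BB
    D ↦ A
  step 0 ⇒ step 1: ABA ⇒ CD·CD·CD
    A ↦ CD
  step 0 ⇒ step 1: ABA ⇒ CD·CD·CD
    B ↦ CD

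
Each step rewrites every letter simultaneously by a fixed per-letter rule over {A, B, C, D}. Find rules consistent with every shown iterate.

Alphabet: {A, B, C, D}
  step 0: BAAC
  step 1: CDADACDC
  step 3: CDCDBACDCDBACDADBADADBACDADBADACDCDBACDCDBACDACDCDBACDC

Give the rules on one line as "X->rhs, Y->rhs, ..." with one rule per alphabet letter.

A->DA, B->C, C->CDC, D->DBA

  step 0 ⇒ step 1: BAAC ⇒ C·DA·DA·CDC
    A ↦ DA
    B ↦ C
    C ↦ CDC
    D ↦ DBA  (constrained at step 1)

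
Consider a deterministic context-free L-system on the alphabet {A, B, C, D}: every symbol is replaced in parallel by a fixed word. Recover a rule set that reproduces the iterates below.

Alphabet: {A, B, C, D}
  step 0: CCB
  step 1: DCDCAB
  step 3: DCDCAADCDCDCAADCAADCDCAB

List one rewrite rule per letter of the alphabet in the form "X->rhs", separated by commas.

  step 0 ⇒ step 1: CCB ⇒ DC·DC·AB
    B ↦ AB
    C ↦ DC
    A ↦ DC  (constrained at step 1)
    D ↦ AA  (constrained at step 1)

A->DC, B->AB, C->DC, D->AA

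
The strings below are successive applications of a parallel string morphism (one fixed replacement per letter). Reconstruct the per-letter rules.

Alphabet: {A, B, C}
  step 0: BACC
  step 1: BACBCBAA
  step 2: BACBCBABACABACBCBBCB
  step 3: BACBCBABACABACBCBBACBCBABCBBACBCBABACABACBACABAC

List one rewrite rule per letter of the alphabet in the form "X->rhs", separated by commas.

  step 2 ⇒ step 3: BACBCBABACABACBCBBCB ⇒ BAC·BCB·A·BAC·A·BAC·BCB·BAC·BCB·A·BCB·BAC·BCB·A·BAC·A·BAC·BAC·A·BAC
    A ↦ BCB
    B ↦ BAC
    C ↦ A

A->BCB, B->BAC, C->A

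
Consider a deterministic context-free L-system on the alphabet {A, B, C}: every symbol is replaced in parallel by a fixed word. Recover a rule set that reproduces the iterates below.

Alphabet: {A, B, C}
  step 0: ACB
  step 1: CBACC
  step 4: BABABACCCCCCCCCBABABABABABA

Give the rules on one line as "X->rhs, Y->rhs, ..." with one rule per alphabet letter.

  step 0 ⇒ step 1: ACB ⇒ C·BA·CC
    A ↦ C
    B ↦ CC
    C ↦ BA

A->C, B->CC, C->BA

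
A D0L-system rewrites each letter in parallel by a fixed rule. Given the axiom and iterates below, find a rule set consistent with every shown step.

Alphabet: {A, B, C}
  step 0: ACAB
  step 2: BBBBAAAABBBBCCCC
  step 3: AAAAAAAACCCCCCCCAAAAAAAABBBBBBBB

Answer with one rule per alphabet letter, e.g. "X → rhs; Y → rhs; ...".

A->CC, B->AA, C->BB

  step 2 ⇒ step 3: BBBBAAAABBBBCCCC ⇒ AA·AA·AA·AA·CC·CC·CC·CC·AA·AA·AA·AA·BB·BB·BB·BB
    A ↦ CC
    B ↦ AA
    C ↦ BB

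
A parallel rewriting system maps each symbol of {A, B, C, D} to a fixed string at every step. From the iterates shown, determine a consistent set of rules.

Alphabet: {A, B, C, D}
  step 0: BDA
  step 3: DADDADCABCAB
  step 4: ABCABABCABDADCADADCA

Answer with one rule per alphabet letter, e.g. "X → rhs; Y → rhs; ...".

A->C, B->A, C->DAD, D->AB

  step 3 ⇒ step 4: DADDADCABCAB ⇒ AB·C·AB·AB·C·AB·DAD·C·A·DAD·C·A
    A ↦ C
    B ↦ A
    C ↦ DAD
    D ↦ AB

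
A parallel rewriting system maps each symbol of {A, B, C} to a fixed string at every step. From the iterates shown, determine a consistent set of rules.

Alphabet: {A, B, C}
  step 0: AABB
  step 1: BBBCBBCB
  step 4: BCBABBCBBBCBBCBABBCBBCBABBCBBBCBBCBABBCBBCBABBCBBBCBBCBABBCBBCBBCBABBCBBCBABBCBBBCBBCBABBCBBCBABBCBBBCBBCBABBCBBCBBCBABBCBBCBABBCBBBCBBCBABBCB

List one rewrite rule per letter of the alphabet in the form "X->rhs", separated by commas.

  step 0 ⇒ step 1: AABB ⇒ B·B·BCB·BCB
    A ↦ B
    B ↦ BCB
    C ↦ AB  (constrained at step 1)

A->B, B->BCB, C->AB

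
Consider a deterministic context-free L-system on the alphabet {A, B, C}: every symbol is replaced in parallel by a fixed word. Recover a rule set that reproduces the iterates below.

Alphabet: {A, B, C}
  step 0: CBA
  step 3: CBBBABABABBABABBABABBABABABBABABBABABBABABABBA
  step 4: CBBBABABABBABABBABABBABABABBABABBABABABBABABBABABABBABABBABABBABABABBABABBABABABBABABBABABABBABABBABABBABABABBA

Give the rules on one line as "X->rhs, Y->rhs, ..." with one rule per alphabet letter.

A->BBA, B->BA, C->CBB

  step 3 ⇒ step 4: CBBBABABABBABABBABABBABABABBABABBABABBABABABBA ⇒ CBB·BA·BA·BA·BBA·BA·BBA·BA·BBA·BA·BA·BBA·BA·BBA·BA·BA·BBA·BA·BBA·BA·BA·BBA·BA·BBA·BA·BBA·BA·BA·BBA·BA·BBA·BA·BA·BBA·BA·BBA·BA·BA·BBA·BA·BBA·BA·BBA·BA·BA·BBA
    A ↦ BBA
    B ↦ BA
    C ↦ CBB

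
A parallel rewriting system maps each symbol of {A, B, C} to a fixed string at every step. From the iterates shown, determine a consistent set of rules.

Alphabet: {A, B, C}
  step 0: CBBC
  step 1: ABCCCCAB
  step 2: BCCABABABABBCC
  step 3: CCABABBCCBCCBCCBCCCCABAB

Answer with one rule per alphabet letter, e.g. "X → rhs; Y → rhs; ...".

  step 2 ⇒ step 3: BCCABABABABBCC ⇒ CC·AB·AB·B·CC·B·CC·B·CC·B·CC·CC·AB·AB
    A ↦ B
    B ↦ CC
    C ↦ AB

A->B, B->CC, C->AB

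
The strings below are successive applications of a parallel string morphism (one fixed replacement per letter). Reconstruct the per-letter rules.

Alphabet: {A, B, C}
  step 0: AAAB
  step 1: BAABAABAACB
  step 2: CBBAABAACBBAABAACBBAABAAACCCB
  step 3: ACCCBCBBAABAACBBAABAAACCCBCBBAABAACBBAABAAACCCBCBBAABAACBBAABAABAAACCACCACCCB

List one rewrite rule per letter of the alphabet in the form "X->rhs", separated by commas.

A->BAA, B->CB, C->ACC

  step 2 ⇒ step 3: CBBAABAACBBAABAACBBAABAAACCCB ⇒ ACC·CB·CB·BAA·BAA·CB·BAA·BAA·ACC·CB·CB·BAA·BAA·CB·BAA·BAA·ACC·CB·CB·BAA·BAA·CB·BAA·BAA·BAA·ACC·ACC·ACC·CB
    A ↦ BAA
    B ↦ CB
    C ↦ ACC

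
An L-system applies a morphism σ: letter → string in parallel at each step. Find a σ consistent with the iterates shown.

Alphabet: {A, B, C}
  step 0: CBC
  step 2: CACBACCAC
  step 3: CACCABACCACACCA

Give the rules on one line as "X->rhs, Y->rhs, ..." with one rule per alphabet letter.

  step 2 ⇒ step 3: CACBACCAC ⇒ CA·C·CA·BA·C·CA·CA·C·CA
    A ↦ C
    B ↦ BA
    C ↦ CA

A->C, B->BA, C->CA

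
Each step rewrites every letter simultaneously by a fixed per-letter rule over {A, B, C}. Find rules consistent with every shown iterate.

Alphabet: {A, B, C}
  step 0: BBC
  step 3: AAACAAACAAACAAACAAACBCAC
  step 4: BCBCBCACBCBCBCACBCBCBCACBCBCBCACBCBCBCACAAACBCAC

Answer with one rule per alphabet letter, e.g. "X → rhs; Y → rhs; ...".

  step 3 ⇒ step 4: AAACAAACAAACAAACAAACBCAC ⇒ BC·BC·BC·AC·BC·BC·BC·AC·BC·BC·BC·AC·BC·BC·BC·AC·BC·BC·BC·AC·AA·AC·BC·AC
    A ↦ BC
    B ↦ AA
    C ↦ AC

A->BC, B->AA, C->AC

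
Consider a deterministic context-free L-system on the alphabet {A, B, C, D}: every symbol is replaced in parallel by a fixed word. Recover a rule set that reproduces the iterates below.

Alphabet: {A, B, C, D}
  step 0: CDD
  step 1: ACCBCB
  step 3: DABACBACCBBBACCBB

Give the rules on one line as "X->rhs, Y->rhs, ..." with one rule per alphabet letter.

A->B, B->DA, C->AC, D->CB

  step 0 ⇒ step 1: CDD ⇒ AC·CB·CB
    C ↦ AC
    D ↦ CB
    A ↦ B  (constrained at step 1)
    B ↦ DA  (constrained at step 1)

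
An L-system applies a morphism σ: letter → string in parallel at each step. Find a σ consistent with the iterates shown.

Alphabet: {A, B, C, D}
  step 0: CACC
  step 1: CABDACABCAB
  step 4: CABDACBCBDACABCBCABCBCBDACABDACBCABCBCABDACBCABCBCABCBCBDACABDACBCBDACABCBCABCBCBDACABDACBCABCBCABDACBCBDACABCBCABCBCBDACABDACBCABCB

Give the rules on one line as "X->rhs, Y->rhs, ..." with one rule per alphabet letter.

A->DA, B->CB, C->CAB, D->CB

  step 0 ⇒ step 1: CACC ⇒ CAB·DA·CAB·CAB
    A ↦ DA
    C ↦ CAB
    B ↦ CB  (constrained at step 1)
    D ↦ CB  (constrained at step 1)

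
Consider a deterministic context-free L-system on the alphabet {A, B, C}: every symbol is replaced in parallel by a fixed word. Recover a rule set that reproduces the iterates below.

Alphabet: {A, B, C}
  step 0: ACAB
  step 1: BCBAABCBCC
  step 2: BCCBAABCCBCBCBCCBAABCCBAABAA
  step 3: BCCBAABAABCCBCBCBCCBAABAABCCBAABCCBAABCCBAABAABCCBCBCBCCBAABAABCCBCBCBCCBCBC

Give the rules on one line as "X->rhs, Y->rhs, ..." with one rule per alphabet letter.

A->BC, B->BCC, C->BAA

  step 2 ⇒ step 3: BCCBAABCCBCBCBCCBAABCCBAABAA ⇒ BCC·BAA·BAA·BCC·BC·BC·BCC·BAA·BAA·BCC·BAA·BCC·BAA·BCC·BAA·BAA·BCC·BC·BC·BCC·BAA·BAA·BCC·BC·BC·BCC·BC·BC
    A ↦ BC
    B ↦ BCC
    C ↦ BAA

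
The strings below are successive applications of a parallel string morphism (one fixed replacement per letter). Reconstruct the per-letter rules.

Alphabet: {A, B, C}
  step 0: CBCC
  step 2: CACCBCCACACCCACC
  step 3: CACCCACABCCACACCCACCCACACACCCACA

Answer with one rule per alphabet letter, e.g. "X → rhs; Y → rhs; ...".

A->CC, B->BC, C->CA

  step 2 ⇒ step 3: CACCBCCACACCCACC ⇒ CA·CC·CA·CA·BC·CA·CA·CC·CA·CC·CA·CA·CA·CC·CA·CA
    A ↦ CC
    B ↦ BC
    C ↦ CA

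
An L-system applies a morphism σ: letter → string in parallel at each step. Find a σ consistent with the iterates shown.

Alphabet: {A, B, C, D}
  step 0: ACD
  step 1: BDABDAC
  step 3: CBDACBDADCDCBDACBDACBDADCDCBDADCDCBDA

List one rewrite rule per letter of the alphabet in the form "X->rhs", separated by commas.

  step 0 ⇒ step 1: ACD ⇒ BDA·BDA·C
    A ↦ BDA
    C ↦ BDA
    D ↦ C
    B ↦ DCD  (constrained at step 1)

A->BDA, B->DCD, C->BDA, D->C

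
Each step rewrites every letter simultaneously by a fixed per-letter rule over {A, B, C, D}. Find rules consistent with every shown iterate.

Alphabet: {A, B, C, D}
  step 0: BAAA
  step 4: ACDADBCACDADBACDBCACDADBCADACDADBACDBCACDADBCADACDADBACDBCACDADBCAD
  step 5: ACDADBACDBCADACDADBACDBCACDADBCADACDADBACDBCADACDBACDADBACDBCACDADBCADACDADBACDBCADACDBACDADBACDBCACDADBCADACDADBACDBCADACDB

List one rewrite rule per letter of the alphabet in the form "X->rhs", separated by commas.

  step 4 ⇒ step 5: ACDADBCACDADBACDBCACDADBCADACDADBACDBCACDADBCADACDADBACDBCACDADBCAD ⇒ ACD·AD·B·ACD·B·C·AD·ACD·AD·B·ACD·B·C·ACD·AD·B·C·AD·ACD·AD·B·ACD·B·C·AD·ACD·B·ACD·AD·B·ACD·B·C·ACD·AD·B·C·AD·ACD·AD·B·ACD·B·C·AD·ACD·B·ACD·AD·B·ACD·B·C·ACD·AD·B·C·AD·ACD·AD·B·ACD·B·C·AD·ACD·B
    A ↦ ACD
    B ↦ C
    C ↦ AD
    D ↦ B

A->ACD, B->C, C->AD, D->B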